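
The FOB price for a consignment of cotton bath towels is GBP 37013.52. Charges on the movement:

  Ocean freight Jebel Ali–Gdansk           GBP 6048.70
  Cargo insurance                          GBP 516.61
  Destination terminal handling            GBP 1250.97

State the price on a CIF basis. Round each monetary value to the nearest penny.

Not relevant to the conversion: destination terminal — on the buyer under both terms; not part of either seller's price.
From FOB to CIF, the seller additionally bears: freight, insurance.
CIF price = 37013.52 + 6048.70 + 516.61 = 43578.83

CIF price: GBP 43578.83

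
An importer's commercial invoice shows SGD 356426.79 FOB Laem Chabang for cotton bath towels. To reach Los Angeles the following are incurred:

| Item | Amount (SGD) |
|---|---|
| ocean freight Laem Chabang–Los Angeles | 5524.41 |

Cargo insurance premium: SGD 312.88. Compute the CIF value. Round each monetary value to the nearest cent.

CIF value: SGD 362264.08

CIF = FOB price + freight + insurance
CIF = 356426.79 + 5524.41 + 312.88 = 362264.08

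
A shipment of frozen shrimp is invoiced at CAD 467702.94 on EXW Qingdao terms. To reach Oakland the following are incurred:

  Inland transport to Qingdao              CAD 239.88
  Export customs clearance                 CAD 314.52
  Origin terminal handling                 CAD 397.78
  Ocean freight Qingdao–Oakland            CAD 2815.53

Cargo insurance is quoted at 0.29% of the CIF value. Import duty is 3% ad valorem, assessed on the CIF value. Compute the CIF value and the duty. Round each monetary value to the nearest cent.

CIF value: CAD 472841.89; import duty: CAD 14185.26

Let C be the CIF value. C = EXW price + pre-shipment costs + freight + 0.29% × C
C − 0.29% × C = 467702.94 + 239.88 + 314.52 + 397.78 + 2815.53
0.9971 × C = 471470.65
C = 471470.65 / 0.9971 = 472841.89
Insurance premium = 0.29% × 472841.89 = 1371.24
Import duty = 472841.89 × 3% = 14185.26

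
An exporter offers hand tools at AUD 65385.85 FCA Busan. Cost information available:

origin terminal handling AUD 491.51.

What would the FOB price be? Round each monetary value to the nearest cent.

FOB price: AUD 65877.36

From FCA to FOB, the seller additionally bears: origin terminal.
FOB price = 65385.85 + 491.51 = 65877.36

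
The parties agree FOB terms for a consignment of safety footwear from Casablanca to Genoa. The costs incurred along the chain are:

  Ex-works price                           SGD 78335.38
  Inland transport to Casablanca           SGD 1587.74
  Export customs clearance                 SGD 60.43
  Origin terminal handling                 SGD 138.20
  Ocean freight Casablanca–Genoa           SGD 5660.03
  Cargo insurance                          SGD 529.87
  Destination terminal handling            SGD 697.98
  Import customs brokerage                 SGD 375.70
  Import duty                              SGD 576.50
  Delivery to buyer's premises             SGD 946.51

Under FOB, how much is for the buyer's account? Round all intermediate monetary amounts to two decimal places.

Buyer's account: SGD 8786.59

FOB: the seller bears costs until goods are on board at the origin port; the buyer bears freight, insurance and all costs thereafter.
Seller's account: goods 78335.38 + inland to port 1587.74 + export clearance 60.43 + origin terminal 138.20 = 80121.75
Buyer's account: freight 5660.03 + insurance 529.87 + destination terminal 697.98 + brokerage 375.70 + duty 576.50 + delivery 946.51 = 8786.59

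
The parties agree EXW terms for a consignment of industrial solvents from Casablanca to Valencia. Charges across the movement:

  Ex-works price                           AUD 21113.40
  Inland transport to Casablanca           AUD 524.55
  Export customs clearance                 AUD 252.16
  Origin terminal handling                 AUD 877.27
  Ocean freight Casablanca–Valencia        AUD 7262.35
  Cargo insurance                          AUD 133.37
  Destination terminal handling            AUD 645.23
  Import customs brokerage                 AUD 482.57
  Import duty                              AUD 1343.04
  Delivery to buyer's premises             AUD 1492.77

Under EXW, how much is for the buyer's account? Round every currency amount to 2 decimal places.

EXW: the seller makes goods available at their premises; the buyer bears all onward costs.
Seller's account: goods 21113.40 = 21113.40
Buyer's account: inland to port 524.55 + export clearance 252.16 + origin terminal 877.27 + freight 7262.35 + insurance 133.37 + destination terminal 645.23 + brokerage 482.57 + duty 1343.04 + delivery 1492.77 = 13013.31

Buyer's account: AUD 13013.31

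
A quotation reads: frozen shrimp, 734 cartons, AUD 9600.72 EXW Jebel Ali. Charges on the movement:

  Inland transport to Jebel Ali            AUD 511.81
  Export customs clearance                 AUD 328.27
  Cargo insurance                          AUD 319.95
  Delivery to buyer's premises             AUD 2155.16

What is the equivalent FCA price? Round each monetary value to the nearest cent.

Not relevant to the conversion: delivery, insurance — on the buyer under both terms; not part of either seller's price.
From EXW to FCA, the seller additionally bears: inland to port, export clearance.
FCA price = 9600.72 + 511.81 + 328.27 = 10440.80

FCA price: AUD 10440.80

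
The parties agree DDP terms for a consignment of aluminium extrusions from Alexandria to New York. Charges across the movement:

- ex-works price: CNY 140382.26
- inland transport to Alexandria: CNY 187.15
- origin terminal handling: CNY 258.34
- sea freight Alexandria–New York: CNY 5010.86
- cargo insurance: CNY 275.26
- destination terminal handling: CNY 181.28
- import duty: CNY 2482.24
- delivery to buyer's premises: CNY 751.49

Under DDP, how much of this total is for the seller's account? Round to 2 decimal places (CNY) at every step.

Seller's account: CNY 149528.88

DDP: the seller bears all costs including import duty.
Seller's account: goods 140382.26 + inland to port 187.15 + origin terminal 258.34 + freight 5010.86 + insurance 275.26 + destination terminal 181.28 + duty 2482.24 + delivery 751.49 = 149528.88
Buyer's account: 0.00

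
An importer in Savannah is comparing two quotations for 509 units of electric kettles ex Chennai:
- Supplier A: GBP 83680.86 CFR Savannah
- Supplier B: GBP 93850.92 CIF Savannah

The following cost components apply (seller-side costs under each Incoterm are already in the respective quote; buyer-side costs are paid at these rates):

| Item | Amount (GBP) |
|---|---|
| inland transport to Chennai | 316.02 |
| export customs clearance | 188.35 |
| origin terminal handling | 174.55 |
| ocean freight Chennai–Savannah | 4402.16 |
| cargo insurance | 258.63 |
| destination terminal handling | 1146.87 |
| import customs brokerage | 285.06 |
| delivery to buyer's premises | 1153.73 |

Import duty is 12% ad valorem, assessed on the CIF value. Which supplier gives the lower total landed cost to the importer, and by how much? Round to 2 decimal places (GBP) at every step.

Supplier A (CFR):
CIF value = CFR price + insurance = 83680.86 + 258.63 = 83939.49
Import duty = 83939.49 × 12% = 10072.74
Buyer bears (A): 258.63 + 1146.87 + 285.06 + 1153.73 = 2844.29
Landed cost (A) = invoice 83680.86 + 2844.29 + duty 10072.74 = 96597.89
Supplier B (CIF):
The CIF price already equals the CIF value: 93850.92
Import duty = 93850.92 × 12% = 11262.11
Buyer bears (B): 1146.87 + 285.06 + 1153.73 = 2585.66
Landed cost (B) = invoice 93850.92 + 2585.66 + duty 11262.11 = 107698.69
Difference = |96597.89 − 107698.69| = 11100.80

Supplier A is cheaper by GBP 11100.80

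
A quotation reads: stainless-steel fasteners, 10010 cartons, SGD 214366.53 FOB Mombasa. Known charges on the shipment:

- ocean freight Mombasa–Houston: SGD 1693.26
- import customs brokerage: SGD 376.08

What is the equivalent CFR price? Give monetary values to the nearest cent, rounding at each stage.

Not relevant to the conversion: brokerage — on the buyer under both terms; not part of either seller's price.
From FOB to CFR, the seller additionally bears: freight.
CFR price = 214366.53 + 1693.26 = 216059.79

CFR price: SGD 216059.79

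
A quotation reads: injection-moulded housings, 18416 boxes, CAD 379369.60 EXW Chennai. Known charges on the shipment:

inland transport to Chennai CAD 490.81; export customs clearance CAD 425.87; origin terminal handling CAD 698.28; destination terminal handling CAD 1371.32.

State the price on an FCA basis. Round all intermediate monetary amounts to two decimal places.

FCA price: CAD 380286.28

Not relevant to the conversion: origin terminal, destination terminal — on the buyer under both terms; not part of either seller's price.
From EXW to FCA, the seller additionally bears: inland to port, export clearance.
FCA price = 379369.60 + 490.81 + 425.87 = 380286.28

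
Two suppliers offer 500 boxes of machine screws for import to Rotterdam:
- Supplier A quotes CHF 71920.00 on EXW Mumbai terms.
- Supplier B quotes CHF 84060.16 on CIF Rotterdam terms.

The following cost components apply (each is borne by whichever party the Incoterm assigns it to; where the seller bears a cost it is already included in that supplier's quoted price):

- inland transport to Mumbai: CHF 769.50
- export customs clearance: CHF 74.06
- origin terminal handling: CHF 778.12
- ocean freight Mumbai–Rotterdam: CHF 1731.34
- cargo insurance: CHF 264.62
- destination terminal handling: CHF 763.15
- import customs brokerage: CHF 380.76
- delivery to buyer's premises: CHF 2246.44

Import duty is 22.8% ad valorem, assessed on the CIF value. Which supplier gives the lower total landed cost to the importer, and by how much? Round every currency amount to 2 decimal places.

Supplier A (EXW):
CIF value = EXW price + inland to port + export clearance + origin terminal + freight + insurance = 71920.00 + 769.50 + 74.06 + 778.12 + 1731.34 + 264.62 = 75537.64
Import duty = 75537.64 × 22.8% = 17222.58
Buyer bears (A): 769.50 + 74.06 + 778.12 + 1731.34 + 264.62 + 763.15 + 380.76 + 2246.44 = 7007.99
Landed cost (A) = invoice 71920.00 + 7007.99 + duty 17222.58 = 96150.57
Supplier B (CIF):
The CIF price already equals the CIF value: 84060.16
Import duty = 84060.16 × 22.8% = 19165.72
Buyer bears (B): 763.15 + 380.76 + 2246.44 = 3390.35
Landed cost (B) = invoice 84060.16 + 3390.35 + duty 19165.72 = 106616.23
Difference = |96150.57 − 106616.23| = 10465.66

Supplier A is cheaper by CHF 10465.66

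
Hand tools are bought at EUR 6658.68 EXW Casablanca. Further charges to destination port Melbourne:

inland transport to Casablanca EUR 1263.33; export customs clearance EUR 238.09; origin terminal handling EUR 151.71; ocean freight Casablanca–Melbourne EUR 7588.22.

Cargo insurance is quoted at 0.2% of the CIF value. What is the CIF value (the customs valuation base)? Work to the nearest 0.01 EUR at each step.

CIF value: EUR 15931.89

Let C be the CIF value. C = EXW price + pre-shipment costs + freight + 0.2% × C
C − 0.2% × C = 6658.68 + 1263.33 + 238.09 + 151.71 + 7588.22
0.998 × C = 15900.03
C = 15900.03 / 0.998 = 15931.89
Insurance premium = 0.2% × 15931.89 = 31.86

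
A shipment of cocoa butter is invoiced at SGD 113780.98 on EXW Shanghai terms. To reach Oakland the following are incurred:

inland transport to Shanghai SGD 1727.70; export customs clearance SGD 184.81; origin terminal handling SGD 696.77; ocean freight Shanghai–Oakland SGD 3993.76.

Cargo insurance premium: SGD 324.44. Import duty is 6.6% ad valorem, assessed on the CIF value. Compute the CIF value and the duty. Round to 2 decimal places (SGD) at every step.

CIF = EXW price + pre-shipment costs + freight + insurance
CIF = 113780.98 + 1727.70 + 184.81 + 696.77 + 3993.76 + 324.44 = 120708.46
Import duty = 120708.46 × 6.6% = 7966.76

CIF value: SGD 120708.46; import duty: SGD 7966.76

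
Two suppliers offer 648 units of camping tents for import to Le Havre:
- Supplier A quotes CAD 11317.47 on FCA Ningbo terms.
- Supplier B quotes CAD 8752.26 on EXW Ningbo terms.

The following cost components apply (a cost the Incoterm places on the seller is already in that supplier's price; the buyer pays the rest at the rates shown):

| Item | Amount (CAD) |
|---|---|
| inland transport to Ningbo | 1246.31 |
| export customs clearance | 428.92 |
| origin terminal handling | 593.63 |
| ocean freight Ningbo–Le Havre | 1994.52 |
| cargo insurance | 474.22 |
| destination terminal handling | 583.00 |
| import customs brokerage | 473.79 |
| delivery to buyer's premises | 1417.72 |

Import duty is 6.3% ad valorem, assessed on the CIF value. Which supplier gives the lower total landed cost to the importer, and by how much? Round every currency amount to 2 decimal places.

Supplier B is cheaper by CAD 946.05

Supplier A (FCA):
CIF value = FCA price + origin terminal + freight + insurance = 11317.47 + 593.63 + 1994.52 + 474.22 = 14379.84
Import duty = 14379.84 × 6.3% = 905.93
Buyer bears (A): 593.63 + 1994.52 + 474.22 + 583.00 + 473.79 + 1417.72 = 5536.88
Landed cost (A) = invoice 11317.47 + 5536.88 + duty 905.93 = 17760.28
Supplier B (EXW):
CIF value = EXW price + inland to port + export clearance + origin terminal + freight + insurance = 8752.26 + 1246.31 + 428.92 + 593.63 + 1994.52 + 474.22 = 13489.86
Import duty = 13489.86 × 6.3% = 849.86
Buyer bears (B): 1246.31 + 428.92 + 593.63 + 1994.52 + 474.22 + 583.00 + 473.79 + 1417.72 = 7212.11
Landed cost (B) = invoice 8752.26 + 7212.11 + duty 849.86 = 16814.23
Difference = |17760.28 − 16814.23| = 946.05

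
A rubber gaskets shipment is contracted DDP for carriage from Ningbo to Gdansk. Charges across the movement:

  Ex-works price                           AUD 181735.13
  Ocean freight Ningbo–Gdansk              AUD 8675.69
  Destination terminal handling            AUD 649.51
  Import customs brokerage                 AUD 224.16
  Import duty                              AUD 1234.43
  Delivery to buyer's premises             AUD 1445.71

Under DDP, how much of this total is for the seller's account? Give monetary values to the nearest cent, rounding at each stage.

Seller's account: AUD 193964.63

DDP: the seller bears all costs including import duty.
Seller's account: goods 181735.13 + freight 8675.69 + destination terminal 649.51 + brokerage 224.16 + duty 1234.43 + delivery 1445.71 = 193964.63
Buyer's account: 0.00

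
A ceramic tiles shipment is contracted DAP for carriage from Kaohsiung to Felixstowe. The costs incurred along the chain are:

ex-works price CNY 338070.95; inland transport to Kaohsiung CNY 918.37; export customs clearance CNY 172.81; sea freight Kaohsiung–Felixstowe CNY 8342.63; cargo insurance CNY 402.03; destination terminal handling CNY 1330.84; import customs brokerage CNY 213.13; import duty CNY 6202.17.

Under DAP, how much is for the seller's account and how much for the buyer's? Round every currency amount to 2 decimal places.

Seller: CNY 349237.63; buyer: CNY 6415.30

DAP: the seller bears all costs to the named destination except import duty and clearance.
Seller's account: goods 338070.95 + inland to port 918.37 + export clearance 172.81 + freight 8342.63 + insurance 402.03 + destination terminal 1330.84 = 349237.63
Buyer's account: brokerage 213.13 + duty 6202.17 = 6415.30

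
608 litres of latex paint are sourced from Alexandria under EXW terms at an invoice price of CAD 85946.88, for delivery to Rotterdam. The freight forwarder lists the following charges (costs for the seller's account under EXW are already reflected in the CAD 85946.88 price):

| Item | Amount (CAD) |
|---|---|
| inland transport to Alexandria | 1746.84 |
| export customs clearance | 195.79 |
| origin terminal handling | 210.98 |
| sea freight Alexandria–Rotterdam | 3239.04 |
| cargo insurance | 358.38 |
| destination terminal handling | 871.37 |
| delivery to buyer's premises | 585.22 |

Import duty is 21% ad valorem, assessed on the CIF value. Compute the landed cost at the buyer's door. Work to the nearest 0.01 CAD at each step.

EXW: the seller makes goods available at their premises; the buyer bears all onward costs.
CIF value = EXW price + inland to port + export clearance + origin terminal + freight + insurance = 85946.88 + 1746.84 + 195.79 + 210.98 + 3239.04 + 358.38 = 91697.91
Import duty = 91697.91 × 21% = 19256.56
Buyer bears: inland to port 1746.84 + export clearance 195.79 + origin terminal 210.98 + freight 3239.04 + insurance 358.38 + destination terminal 871.37 + delivery 585.22 + duty 19256.56 = 26464.18
Landed cost = invoice 85946.88 + 26464.18 = 112411.06

Total landed cost: CAD 112411.06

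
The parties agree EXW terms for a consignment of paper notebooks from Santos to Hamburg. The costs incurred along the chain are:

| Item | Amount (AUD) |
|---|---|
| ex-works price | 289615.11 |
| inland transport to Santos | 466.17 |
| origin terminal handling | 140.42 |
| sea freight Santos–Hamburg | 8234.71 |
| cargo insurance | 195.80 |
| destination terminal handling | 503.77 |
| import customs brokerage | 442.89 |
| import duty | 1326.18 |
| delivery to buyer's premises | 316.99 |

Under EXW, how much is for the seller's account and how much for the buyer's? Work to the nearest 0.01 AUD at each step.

EXW: the seller makes goods available at their premises; the buyer bears all onward costs.
Seller's account: goods 289615.11 = 289615.11
Buyer's account: inland to port 466.17 + origin terminal 140.42 + freight 8234.71 + insurance 195.80 + destination terminal 503.77 + brokerage 442.89 + duty 1326.18 + delivery 316.99 = 11626.93

Seller: AUD 289615.11; buyer: AUD 11626.93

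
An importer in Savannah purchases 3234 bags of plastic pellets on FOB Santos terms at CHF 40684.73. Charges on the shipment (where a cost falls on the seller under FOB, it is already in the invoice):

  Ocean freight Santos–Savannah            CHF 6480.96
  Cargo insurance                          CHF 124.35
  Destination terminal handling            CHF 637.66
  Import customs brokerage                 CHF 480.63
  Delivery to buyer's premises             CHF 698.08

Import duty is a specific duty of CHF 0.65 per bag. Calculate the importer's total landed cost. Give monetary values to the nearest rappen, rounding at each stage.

Total landed cost: CHF 51208.51

FOB: the seller bears costs until goods are on board at the origin port; the buyer bears freight, insurance and all costs thereafter.
CIF value = FOB price + freight + insurance = 40684.73 + 6480.96 + 124.35 = 47290.04
Import duty = 3234 × 0.65 = 2102.10
Buyer bears: freight 6480.96 + insurance 124.35 + destination terminal 637.66 + brokerage 480.63 + delivery 698.08 + duty 2102.10 = 10523.78
Landed cost = invoice 40684.73 + 10523.78 = 51208.51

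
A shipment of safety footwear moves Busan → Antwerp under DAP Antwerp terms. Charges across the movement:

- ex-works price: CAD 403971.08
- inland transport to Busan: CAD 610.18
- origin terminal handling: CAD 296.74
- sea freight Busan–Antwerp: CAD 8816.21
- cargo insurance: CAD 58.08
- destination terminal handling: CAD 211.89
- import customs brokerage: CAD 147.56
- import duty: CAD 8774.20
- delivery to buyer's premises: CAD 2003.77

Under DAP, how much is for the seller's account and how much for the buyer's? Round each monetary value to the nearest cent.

Seller: CAD 415967.95; buyer: CAD 8921.76

DAP: the seller bears all costs to the named destination except import duty and clearance.
Seller's account: goods 403971.08 + inland to port 610.18 + origin terminal 296.74 + freight 8816.21 + insurance 58.08 + destination terminal 211.89 + delivery 2003.77 = 415967.95
Buyer's account: brokerage 147.56 + duty 8774.20 = 8921.76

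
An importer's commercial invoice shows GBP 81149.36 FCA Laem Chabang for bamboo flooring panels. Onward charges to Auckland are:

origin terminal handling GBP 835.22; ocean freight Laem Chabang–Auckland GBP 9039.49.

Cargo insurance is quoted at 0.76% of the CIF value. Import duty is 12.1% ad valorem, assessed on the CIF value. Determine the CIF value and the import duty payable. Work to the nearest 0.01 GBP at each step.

CIF value: GBP 91721.15; import duty: GBP 11098.26

Let C be the CIF value. C = FCA price + pre-shipment costs + freight + 0.76% × C
C − 0.76% × C = 81149.36 + 835.22 + 9039.49
0.9924 × C = 91024.07
C = 91024.07 / 0.9924 = 91721.15
Insurance premium = 0.76% × 91721.15 = 697.08
Import duty = 91721.15 × 12.1% = 11098.26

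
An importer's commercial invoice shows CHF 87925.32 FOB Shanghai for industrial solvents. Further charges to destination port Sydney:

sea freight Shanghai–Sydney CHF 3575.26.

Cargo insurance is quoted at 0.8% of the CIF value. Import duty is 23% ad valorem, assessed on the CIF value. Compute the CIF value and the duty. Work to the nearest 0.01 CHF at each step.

CIF value: CHF 92238.49; import duty: CHF 21214.85

Let C be the CIF value. C = FOB price + freight + 0.8% × C
C − 0.8% × C = 87925.32 + 3575.26
0.992 × C = 91500.58
C = 91500.58 / 0.992 = 92238.49
Insurance premium = 0.8% × 92238.49 = 737.91
Import duty = 92238.49 × 23% = 21214.85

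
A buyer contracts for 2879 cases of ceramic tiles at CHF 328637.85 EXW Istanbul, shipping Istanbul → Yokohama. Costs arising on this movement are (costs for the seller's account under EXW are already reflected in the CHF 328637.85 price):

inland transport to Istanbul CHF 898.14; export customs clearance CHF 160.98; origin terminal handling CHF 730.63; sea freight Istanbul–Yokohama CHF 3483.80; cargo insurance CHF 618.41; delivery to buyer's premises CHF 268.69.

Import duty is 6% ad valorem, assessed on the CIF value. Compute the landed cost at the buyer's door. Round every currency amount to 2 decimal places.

EXW: the seller makes goods available at their premises; the buyer bears all onward costs.
CIF value = EXW price + inland to port + export clearance + origin terminal + freight + insurance = 328637.85 + 898.14 + 160.98 + 730.63 + 3483.80 + 618.41 = 334529.81
Import duty = 334529.81 × 6% = 20071.79
Buyer bears: inland to port 898.14 + export clearance 160.98 + origin terminal 730.63 + freight 3483.80 + insurance 618.41 + delivery 268.69 + duty 20071.79 = 26232.44
Landed cost = invoice 328637.85 + 26232.44 = 354870.29

Total landed cost: CHF 354870.29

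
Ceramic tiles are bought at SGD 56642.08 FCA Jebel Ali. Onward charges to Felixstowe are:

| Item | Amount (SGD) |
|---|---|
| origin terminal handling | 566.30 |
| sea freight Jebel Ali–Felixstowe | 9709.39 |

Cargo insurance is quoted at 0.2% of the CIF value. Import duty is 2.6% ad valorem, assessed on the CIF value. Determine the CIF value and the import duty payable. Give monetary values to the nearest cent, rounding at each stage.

CIF value: SGD 67051.87; import duty: SGD 1743.35

Let C be the CIF value. C = FCA price + pre-shipment costs + freight + 0.2% × C
C − 0.2% × C = 56642.08 + 566.30 + 9709.39
0.998 × C = 66917.77
C = 66917.77 / 0.998 = 67051.87
Insurance premium = 0.2% × 67051.87 = 134.10
Import duty = 67051.87 × 2.6% = 1743.35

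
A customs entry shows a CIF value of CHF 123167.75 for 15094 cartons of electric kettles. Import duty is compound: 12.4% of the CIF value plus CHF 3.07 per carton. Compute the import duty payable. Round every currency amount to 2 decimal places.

Import duty: CHF 61611.38

Ad valorem component: 123167.75 × 12.4% = 15272.80
Specific component: 15094 × 3.07 = 46338.58
Import duty = 15272.80 + 46338.58 = 61611.38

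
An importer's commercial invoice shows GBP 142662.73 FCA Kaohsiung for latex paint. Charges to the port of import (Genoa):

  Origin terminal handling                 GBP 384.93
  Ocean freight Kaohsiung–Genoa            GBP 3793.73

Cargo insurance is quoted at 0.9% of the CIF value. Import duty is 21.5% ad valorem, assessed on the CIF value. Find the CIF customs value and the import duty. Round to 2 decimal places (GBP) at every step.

CIF value: GBP 148174.96; import duty: GBP 31857.62

Let C be the CIF value. C = FCA price + pre-shipment costs + freight + 0.9% × C
C − 0.9% × C = 142662.73 + 384.93 + 3793.73
0.991 × C = 146841.39
C = 146841.39 / 0.991 = 148174.96
Insurance premium = 0.9% × 148174.96 = 1333.57
Import duty = 148174.96 × 21.5% = 31857.62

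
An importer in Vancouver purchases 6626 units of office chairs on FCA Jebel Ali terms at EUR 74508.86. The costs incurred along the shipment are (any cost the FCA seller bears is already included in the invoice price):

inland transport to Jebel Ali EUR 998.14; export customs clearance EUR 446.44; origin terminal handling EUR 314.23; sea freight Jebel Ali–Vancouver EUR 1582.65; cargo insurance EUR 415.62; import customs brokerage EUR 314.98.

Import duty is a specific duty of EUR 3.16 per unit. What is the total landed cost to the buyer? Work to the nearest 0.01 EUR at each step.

FCA: the seller delivers export-cleared goods to the carrier; the buyer bears costs from that point.
Already in the invoice (seller's account under FCA): inland to port, export clearance — exclude.
CIF value = FCA price + origin terminal + freight + insurance = 74508.86 + 314.23 + 1582.65 + 415.62 = 76821.36
Import duty = 6626 × 3.16 = 20938.16
Buyer bears: origin terminal 314.23 + freight 1582.65 + insurance 415.62 + brokerage 314.98 + duty 20938.16 = 23565.64
Landed cost = invoice 74508.86 + 23565.64 = 98074.50

Total landed cost: EUR 98074.50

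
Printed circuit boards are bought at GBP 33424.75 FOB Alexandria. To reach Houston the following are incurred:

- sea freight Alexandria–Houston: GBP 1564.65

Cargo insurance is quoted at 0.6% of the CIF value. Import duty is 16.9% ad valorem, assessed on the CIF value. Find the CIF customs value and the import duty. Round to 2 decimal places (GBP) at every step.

Let C be the CIF value. C = FOB price + freight + 0.6% × C
C − 0.6% × C = 33424.75 + 1564.65
0.994 × C = 34989.40
C = 34989.40 / 0.994 = 35200.60
Insurance premium = 0.6% × 35200.60 = 211.20
Import duty = 35200.60 × 16.9% = 5948.90

CIF value: GBP 35200.60; import duty: GBP 5948.90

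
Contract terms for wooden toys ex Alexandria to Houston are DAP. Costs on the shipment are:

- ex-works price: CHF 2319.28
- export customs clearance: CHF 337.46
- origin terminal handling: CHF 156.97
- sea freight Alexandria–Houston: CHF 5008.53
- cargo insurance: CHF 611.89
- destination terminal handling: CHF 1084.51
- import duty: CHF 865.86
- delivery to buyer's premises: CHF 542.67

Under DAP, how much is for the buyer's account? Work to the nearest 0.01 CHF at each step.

DAP: the seller bears all costs to the named destination except import duty and clearance.
Seller's account: goods 2319.28 + export clearance 337.46 + origin terminal 156.97 + freight 5008.53 + insurance 611.89 + destination terminal 1084.51 + delivery 542.67 = 10061.31
Buyer's account: duty 865.86 = 865.86

Buyer's account: CHF 865.86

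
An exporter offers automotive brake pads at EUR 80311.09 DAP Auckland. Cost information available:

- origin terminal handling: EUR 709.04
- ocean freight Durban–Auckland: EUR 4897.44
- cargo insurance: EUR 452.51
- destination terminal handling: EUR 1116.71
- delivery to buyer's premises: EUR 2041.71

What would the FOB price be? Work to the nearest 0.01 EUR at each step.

FOB price: EUR 71802.72

Not relevant to the conversion: origin terminal — on the seller under both DAP and FOB; already in the DAP price and stays in the FOB price.
From DAP to FOB, the seller no longer bears: freight, insurance, destination terminal, delivery.
FOB price = 80311.09 − 4897.44 − 452.51 − 1116.71 − 2041.71 = 71802.72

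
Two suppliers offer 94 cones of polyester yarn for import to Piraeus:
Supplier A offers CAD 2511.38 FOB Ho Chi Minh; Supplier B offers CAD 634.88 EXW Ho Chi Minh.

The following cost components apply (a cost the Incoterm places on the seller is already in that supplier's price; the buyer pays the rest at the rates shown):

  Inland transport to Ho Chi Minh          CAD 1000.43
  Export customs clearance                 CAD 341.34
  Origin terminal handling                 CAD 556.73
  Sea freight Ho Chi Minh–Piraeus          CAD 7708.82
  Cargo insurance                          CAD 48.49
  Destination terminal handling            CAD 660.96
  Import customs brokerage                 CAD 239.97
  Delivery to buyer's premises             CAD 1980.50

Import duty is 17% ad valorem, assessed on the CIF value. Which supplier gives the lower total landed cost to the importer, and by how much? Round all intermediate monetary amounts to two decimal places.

Supplier A is cheaper by CAD 25.74

Supplier A (FOB):
CIF value = FOB price + freight + insurance = 2511.38 + 7708.82 + 48.49 = 10268.69
Import duty = 10268.69 × 17% = 1745.68
Buyer bears (A): 7708.82 + 48.49 + 660.96 + 239.97 + 1980.50 = 10638.74
Landed cost (A) = invoice 2511.38 + 10638.74 + duty 1745.68 = 14895.80
Supplier B (EXW):
CIF value = EXW price + inland to port + export clearance + origin terminal + freight + insurance = 634.88 + 1000.43 + 341.34 + 556.73 + 7708.82 + 48.49 = 10290.69
Import duty = 10290.69 × 17% = 1749.42
Buyer bears (B): 1000.43 + 341.34 + 556.73 + 7708.82 + 48.49 + 660.96 + 239.97 + 1980.50 = 12537.24
Landed cost (B) = invoice 634.88 + 12537.24 + duty 1749.42 = 14921.54
Difference = |14895.80 − 14921.54| = 25.74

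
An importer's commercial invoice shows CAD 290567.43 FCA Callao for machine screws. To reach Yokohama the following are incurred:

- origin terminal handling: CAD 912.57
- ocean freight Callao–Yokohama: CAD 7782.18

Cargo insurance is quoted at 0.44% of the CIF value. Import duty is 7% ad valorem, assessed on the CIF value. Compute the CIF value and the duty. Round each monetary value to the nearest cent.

CIF value: CAD 300584.75; import duty: CAD 21040.93

Let C be the CIF value. C = FCA price + pre-shipment costs + freight + 0.44% × C
C − 0.44% × C = 290567.43 + 912.57 + 7782.18
0.9956 × C = 299262.18
C = 299262.18 / 0.9956 = 300584.75
Insurance premium = 0.44% × 300584.75 = 1322.57
Import duty = 300584.75 × 7% = 21040.93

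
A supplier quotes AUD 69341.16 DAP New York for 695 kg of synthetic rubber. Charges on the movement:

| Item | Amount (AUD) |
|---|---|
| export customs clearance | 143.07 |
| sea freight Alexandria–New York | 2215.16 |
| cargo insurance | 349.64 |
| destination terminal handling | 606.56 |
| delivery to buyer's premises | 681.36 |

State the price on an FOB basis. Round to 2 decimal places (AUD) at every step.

Not relevant to the conversion: export clearance — on the seller under both DAP and FOB; already in the DAP price and stays in the FOB price.
From DAP to FOB, the seller no longer bears: freight, insurance, destination terminal, delivery.
FOB price = 69341.16 − 2215.16 − 349.64 − 606.56 − 681.36 = 65488.44

FOB price: AUD 65488.44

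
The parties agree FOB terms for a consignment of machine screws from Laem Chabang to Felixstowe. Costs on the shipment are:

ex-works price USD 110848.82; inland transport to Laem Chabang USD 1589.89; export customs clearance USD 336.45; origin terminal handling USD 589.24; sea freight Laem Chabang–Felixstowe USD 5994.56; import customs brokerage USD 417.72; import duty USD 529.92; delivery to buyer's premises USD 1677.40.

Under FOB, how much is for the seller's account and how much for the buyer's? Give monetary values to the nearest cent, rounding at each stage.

Seller: USD 113364.40; buyer: USD 8619.60

FOB: the seller bears costs until goods are on board at the origin port; the buyer bears freight, insurance and all costs thereafter.
Seller's account: goods 110848.82 + inland to port 1589.89 + export clearance 336.45 + origin terminal 589.24 = 113364.40
Buyer's account: freight 5994.56 + brokerage 417.72 + duty 529.92 + delivery 1677.40 = 8619.60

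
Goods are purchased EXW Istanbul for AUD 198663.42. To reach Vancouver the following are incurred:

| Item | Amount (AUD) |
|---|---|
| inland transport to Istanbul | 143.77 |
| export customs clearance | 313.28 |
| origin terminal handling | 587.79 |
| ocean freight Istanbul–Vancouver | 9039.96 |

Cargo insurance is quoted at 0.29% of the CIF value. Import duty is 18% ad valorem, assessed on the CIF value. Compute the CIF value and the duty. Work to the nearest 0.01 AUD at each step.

CIF value: AUD 209355.35; import duty: AUD 37683.96

Let C be the CIF value. C = EXW price + pre-shipment costs + freight + 0.29% × C
C − 0.29% × C = 198663.42 + 143.77 + 313.28 + 587.79 + 9039.96
0.9971 × C = 208748.22
C = 208748.22 / 0.9971 = 209355.35
Insurance premium = 0.29% × 209355.35 = 607.13
Import duty = 209355.35 × 18% = 37683.96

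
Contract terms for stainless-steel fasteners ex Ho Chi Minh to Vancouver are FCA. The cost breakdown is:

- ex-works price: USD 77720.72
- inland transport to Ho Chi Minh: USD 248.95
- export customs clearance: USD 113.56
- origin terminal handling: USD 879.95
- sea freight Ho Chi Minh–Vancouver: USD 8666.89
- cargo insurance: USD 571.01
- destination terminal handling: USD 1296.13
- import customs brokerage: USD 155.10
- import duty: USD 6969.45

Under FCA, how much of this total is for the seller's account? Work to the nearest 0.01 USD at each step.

FCA: the seller delivers export-cleared goods to the carrier; the buyer bears costs from that point.
Seller's account: goods 77720.72 + inland to port 248.95 + export clearance 113.56 = 78083.23
Buyer's account: origin terminal 879.95 + freight 8666.89 + insurance 571.01 + destination terminal 1296.13 + brokerage 155.10 + duty 6969.45 = 18538.53

Seller's account: USD 78083.23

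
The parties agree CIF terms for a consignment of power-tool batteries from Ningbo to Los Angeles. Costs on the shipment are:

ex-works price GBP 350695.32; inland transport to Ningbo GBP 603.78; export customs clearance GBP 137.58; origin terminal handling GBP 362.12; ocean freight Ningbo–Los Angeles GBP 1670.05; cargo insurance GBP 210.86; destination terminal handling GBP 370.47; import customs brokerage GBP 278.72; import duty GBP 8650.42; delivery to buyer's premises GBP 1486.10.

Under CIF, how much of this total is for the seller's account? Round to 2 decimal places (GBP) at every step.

CIF: the seller pays costs through ocean freight and marine insurance to the destination port.
Seller's account: goods 350695.32 + inland to port 603.78 + export clearance 137.58 + origin terminal 362.12 + freight 1670.05 + insurance 210.86 = 353679.71
Buyer's account: destination terminal 370.47 + brokerage 278.72 + duty 8650.42 + delivery 1486.10 = 10785.71

Seller's account: GBP 353679.71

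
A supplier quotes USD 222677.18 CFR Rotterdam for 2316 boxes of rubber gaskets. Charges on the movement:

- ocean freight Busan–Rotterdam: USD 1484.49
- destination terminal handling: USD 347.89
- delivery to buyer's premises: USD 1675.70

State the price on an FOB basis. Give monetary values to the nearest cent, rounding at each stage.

Not relevant to the conversion: delivery, destination terminal — on the buyer under both terms; not part of either seller's price.
From CFR to FOB, the seller no longer bears: freight.
FOB price = 222677.18 − 1484.49 = 221192.69

FOB price: USD 221192.69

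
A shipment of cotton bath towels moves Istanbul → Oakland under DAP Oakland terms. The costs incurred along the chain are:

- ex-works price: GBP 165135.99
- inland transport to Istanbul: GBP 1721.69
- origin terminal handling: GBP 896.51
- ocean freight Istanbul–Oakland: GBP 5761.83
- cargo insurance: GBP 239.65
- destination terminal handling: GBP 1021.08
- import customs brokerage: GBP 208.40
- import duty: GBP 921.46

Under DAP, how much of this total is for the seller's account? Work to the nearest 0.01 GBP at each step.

DAP: the seller bears all costs to the named destination except import duty and clearance.
Seller's account: goods 165135.99 + inland to port 1721.69 + origin terminal 896.51 + freight 5761.83 + insurance 239.65 + destination terminal 1021.08 = 174776.75
Buyer's account: brokerage 208.40 + duty 921.46 = 1129.86

Seller's account: GBP 174776.75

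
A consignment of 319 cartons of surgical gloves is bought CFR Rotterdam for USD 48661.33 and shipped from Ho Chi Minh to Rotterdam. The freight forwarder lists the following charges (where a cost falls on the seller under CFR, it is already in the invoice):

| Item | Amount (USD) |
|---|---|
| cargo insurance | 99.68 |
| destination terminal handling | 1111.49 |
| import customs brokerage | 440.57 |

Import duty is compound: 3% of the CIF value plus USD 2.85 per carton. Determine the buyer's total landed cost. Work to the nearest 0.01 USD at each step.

Total landed cost: USD 52685.05

CFR: the seller pays costs through ocean freight to the destination port, but not insurance.
CIF value = CFR price + insurance = 48661.33 + 99.68 = 48761.01
Ad valorem component: 48761.01 × 3% = 1462.83
Specific component: 319 × 2.85 = 909.15
Import duty = 1462.83 + 909.15 = 2371.98
Buyer bears: insurance 99.68 + destination terminal 1111.49 + brokerage 440.57 + duty 2371.98 = 4023.72
Landed cost = invoice 48661.33 + 4023.72 = 52685.05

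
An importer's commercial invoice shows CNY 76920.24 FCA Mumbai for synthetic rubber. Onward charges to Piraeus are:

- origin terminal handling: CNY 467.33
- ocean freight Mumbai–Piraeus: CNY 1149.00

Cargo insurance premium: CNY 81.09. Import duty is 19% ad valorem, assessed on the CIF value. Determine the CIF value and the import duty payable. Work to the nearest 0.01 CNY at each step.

CIF value: CNY 78617.66; import duty: CNY 14937.36

CIF = FCA price + pre-shipment costs + freight + insurance
CIF = 76920.24 + 467.33 + 1149.00 + 81.09 = 78617.66
Import duty = 78617.66 × 19% = 14937.36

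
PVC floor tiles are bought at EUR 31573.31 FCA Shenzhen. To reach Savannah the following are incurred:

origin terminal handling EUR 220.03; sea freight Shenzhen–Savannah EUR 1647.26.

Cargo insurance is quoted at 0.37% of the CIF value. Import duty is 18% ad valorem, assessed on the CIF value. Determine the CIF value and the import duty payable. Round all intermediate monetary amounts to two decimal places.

CIF value: EUR 33564.79; import duty: EUR 6041.66

Let C be the CIF value. C = FCA price + pre-shipment costs + freight + 0.37% × C
C − 0.37% × C = 31573.31 + 220.03 + 1647.26
0.9963 × C = 33440.60
C = 33440.60 / 0.9963 = 33564.79
Insurance premium = 0.37% × 33564.79 = 124.19
Import duty = 33564.79 × 18% = 6041.66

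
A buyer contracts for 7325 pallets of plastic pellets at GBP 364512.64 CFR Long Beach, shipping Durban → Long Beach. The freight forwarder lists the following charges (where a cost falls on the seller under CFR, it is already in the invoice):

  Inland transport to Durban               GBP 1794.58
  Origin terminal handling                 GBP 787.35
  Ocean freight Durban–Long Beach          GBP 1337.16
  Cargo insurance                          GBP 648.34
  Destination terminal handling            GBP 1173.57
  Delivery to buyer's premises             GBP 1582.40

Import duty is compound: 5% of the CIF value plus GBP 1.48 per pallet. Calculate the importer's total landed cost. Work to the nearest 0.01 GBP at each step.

Total landed cost: GBP 397016.00

CFR: the seller pays costs through ocean freight to the destination port, but not insurance.
Already in the invoice (seller's account under CFR): inland to port, origin terminal, freight — exclude.
CIF value = CFR price + insurance = 364512.64 + 648.34 = 365160.98
Ad valorem component: 365160.98 × 5% = 18258.05
Specific component: 7325 × 1.48 = 10841.00
Import duty = 18258.05 + 10841.00 = 29099.05
Buyer bears: insurance 648.34 + destination terminal 1173.57 + delivery 1582.40 + duty 29099.05 = 32503.36
Landed cost = invoice 364512.64 + 32503.36 = 397016.00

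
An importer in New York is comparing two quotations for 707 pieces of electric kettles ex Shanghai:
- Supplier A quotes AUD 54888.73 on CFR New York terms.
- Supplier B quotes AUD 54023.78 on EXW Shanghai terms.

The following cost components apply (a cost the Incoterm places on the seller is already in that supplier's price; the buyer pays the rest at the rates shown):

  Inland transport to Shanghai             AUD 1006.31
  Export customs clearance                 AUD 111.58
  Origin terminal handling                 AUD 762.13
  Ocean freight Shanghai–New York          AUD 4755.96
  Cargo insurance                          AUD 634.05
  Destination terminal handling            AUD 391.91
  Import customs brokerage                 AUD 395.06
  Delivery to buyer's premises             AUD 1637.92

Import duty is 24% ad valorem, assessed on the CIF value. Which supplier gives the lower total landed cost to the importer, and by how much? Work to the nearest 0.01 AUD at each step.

Supplier A (CFR):
CIF value = CFR price + insurance = 54888.73 + 634.05 = 55522.78
Import duty = 55522.78 × 24% = 13325.47
Buyer bears (A): 634.05 + 391.91 + 395.06 + 1637.92 = 3058.94
Landed cost (A) = invoice 54888.73 + 3058.94 + duty 13325.47 = 71273.14
Supplier B (EXW):
CIF value = EXW price + inland to port + export clearance + origin terminal + freight + insurance = 54023.78 + 1006.31 + 111.58 + 762.13 + 4755.96 + 634.05 = 61293.81
Import duty = 61293.81 × 24% = 14710.51
Buyer bears (B): 1006.31 + 111.58 + 762.13 + 4755.96 + 634.05 + 391.91 + 395.06 + 1637.92 = 9694.92
Landed cost (B) = invoice 54023.78 + 9694.92 + duty 14710.51 = 78429.21
Difference = |71273.14 − 78429.21| = 7156.07

Supplier A is cheaper by AUD 7156.07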